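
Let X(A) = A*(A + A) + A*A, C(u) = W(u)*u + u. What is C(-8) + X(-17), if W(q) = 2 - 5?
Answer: 883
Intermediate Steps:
W(q) = -3
C(u) = -2*u (C(u) = -3*u + u = -2*u)
X(A) = 3*A**2 (X(A) = A*(2*A) + A**2 = 2*A**2 + A**2 = 3*A**2)
C(-8) + X(-17) = -2*(-8) + 3*(-17)**2 = 16 + 3*289 = 16 + 867 = 883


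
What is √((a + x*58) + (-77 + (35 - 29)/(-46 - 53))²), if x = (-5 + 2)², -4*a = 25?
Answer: √28114003/66 ≈ 80.337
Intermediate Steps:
a = -25/4 (a = -¼*25 = -25/4 ≈ -6.2500)
x = 9 (x = (-3)² = 9)
√((a + x*58) + (-77 + (35 - 29)/(-46 - 53))²) = √((-25/4 + 9*58) + (-77 + (35 - 29)/(-46 - 53))²) = √((-25/4 + 522) + (-77 + 6/(-99))²) = √(2063/4 + (-77 + 6*(-1/99))²) = √(2063/4 + (-77 - 2/33)²) = √(2063/4 + (-2543/33)²) = √(2063/4 + 6466849/1089) = √(28114003/4356) = √28114003/66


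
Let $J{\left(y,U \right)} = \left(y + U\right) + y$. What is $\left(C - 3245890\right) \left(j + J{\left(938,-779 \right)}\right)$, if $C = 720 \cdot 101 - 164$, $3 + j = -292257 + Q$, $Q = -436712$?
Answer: $2309790485250$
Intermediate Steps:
$J{\left(y,U \right)} = U + 2 y$ ($J{\left(y,U \right)} = \left(U + y\right) + y = U + 2 y$)
$j = -728972$ ($j = -3 - 728969 = -728972$)
$C = 72556$ ($C = 72720 - 164 = 72556$)
$\left(C - 3245890\right) \left(j + J{\left(938,-779 \right)}\right) = \left(72556 - 3245890\right) \left(-728972 + \left(-779 + 2 \cdot 938\right)\right) = - 3173334 \left(-728972 + \left(-779 + 1876\right)\right) = - 3173334 \left(-728972 + 1097\right) = \left(-3173334\right) \left(-727875\right) = 2309790485250$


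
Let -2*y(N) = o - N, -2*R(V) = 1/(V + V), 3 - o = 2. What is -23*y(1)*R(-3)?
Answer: 0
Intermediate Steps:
o = 1 (o = 3 - 1*2 = 3 - 2 = 1)
R(V) = -1/(4*V) (R(V) = -1/(2*(V + V)) = -1/(2*V)/2 = -1/(4*V))
y(N) = -½ + N/2 (y(N) = -(1 - N)/2 = -½ + N/2)
-23*y(1)*R(-3) = -23*(-½ + (½)*1)*(-¼/(-3)) = -23*(-½ + ½)*(-¼*(-⅓)) = -23*0*(1/12) = -23*0 = -1*0 = 0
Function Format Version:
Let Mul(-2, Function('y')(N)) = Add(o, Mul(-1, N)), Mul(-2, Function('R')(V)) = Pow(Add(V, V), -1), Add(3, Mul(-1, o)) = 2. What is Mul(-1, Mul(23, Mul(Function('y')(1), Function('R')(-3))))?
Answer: 0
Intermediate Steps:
o = 1 (o = Add(3, Mul(-1, 2)) = Add(3, -2) = 1)
Function('R')(V) = Mul(Rational(-1, 4), Pow(V, -1)) (Function('R')(V) = Mul(Rational(-1, 2), Pow(Add(V, V), -1)) = Mul(Rational(-1, 2), Pow(Mul(2, V), -1)) = Mul(Rational(-1, 2), Mul(Rational(1, 2), Pow(V, -1))) = Mul(Rational(-1, 4), Pow(V, -1)))
Function('y')(N) = Add(Rational(-1, 2), Mul(Rational(1, 2), N)) (Function('y')(N) = Mul(Rational(-1, 2), Add(1, Mul(-1, N))) = Add(Rational(-1, 2), Mul(Rational(1, 2), N)))
Mul(-1, Mul(23, Mul(Function('y')(1), Function('R')(-3)))) = Mul(-1, Mul(23, Mul(Add(Rational(-1, 2), Mul(Rational(1, 2), 1)), Mul(Rational(-1, 4), Pow(-3, -1))))) = Mul(-1, Mul(23, Mul(Add(Rational(-1, 2), Rational(1, 2)), Mul(Rational(-1, 4), Rational(-1, 3))))) = Mul(-1, Mul(23, Mul(0, Rational(1, 12)))) = Mul(-1, Mul(23, 0)) = Mul(-1, 0) = 0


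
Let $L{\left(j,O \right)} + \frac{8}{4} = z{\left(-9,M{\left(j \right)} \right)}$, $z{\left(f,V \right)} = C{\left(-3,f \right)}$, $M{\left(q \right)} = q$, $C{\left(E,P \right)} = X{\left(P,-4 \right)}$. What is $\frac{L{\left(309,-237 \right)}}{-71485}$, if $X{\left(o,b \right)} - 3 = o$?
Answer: $\frac{8}{71485} \approx 0.00011191$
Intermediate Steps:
$X{\left(o,b \right)} = 3 + o$
$C{\left(E,P \right)} = 3 + P$
$z{\left(f,V \right)} = 3 + f$
$L{\left(j,O \right)} = -8$ ($L{\left(j,O \right)} = -2 + \left(3 - 9\right) = -2 - 6 = -8$)
$\frac{L{\left(309,-237 \right)}}{-71485} = - \frac{8}{-71485} = \left(-8\right) \left(- \frac{1}{71485}\right) = \frac{8}{71485}$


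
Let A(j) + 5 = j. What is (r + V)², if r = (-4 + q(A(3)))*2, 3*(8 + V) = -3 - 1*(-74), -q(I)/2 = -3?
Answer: 3481/9 ≈ 386.78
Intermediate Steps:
A(j) = -5 + j
q(I) = 6 (q(I) = -2*(-3) = 6)
V = 47/3 (V = -8 + (-3 - 1*(-74))/3 = -8 + (-3 + 74)/3 = -8 + (⅓)*71 = -8 + 71/3 = 47/3 ≈ 15.667)
r = 4 (r = (-4 + 6)*2 = 2*2 = 4)
(r + V)² = (4 + 47/3)² = (59/3)² = 3481/9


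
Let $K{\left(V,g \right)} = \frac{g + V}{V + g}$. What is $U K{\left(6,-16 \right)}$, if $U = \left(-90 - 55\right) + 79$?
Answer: $-66$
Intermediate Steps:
$U = -66$ ($U = -145 + 79 = -66$)
$K{\left(V,g \right)} = 1$ ($K{\left(V,g \right)} = \frac{V + g}{V + g} = 1$)
$U K{\left(6,-16 \right)} = \left(-66\right) 1 = -66$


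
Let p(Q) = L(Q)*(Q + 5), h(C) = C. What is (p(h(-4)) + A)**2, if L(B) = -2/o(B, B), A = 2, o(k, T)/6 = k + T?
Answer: 2401/576 ≈ 4.1684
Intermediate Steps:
o(k, T) = 6*T + 6*k (o(k, T) = 6*(k + T) = 6*(T + k) = 6*T + 6*k)
L(B) = -1/(6*B) (L(B) = -2/(6*B + 6*B) = -2*1/(12*B) = -1/(6*B))
p(Q) = -(5 + Q)/(6*Q) (p(Q) = (-1/(6*Q))*(Q + 5) = (-1/(6*Q))*(5 + Q) = -(5 + Q)/(6*Q))
(p(h(-4)) + A)**2 = ((1/6)*(-5 - 1*(-4))/(-4) + 2)**2 = ((1/6)*(-1/4)*(-5 + 4) + 2)**2 = ((1/6)*(-1/4)*(-1) + 2)**2 = (1/24 + 2)**2 = (49/24)**2 = 2401/576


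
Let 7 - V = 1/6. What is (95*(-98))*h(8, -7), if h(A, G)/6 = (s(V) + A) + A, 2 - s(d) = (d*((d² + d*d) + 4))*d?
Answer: 13663025495/54 ≈ 2.5302e+8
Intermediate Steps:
V = 41/6 (V = 7 - 1/6 = 7 - 1*⅙ = 7 - ⅙ = 41/6 ≈ 6.8333)
s(d) = 2 - d²*(4 + 2*d²) (s(d) = 2 - d*((d² + d*d) + 4)*d = 2 - d*((d² + d²) + 4)*d = 2 - d*(2*d² + 4)*d = 2 - d*(4 + 2*d²)*d = 2 - d²*(4 + 2*d²))
h(A, G) = -2945497/108 + 12*A (h(A, G) = 6*(((2 - 4*(41/6)² - 2*(41/6)⁴) + A) + A) = 6*(((2 - 4*1681/36 - 2*2825761/1296) + A) + A) = 6*(((2 - 1681/9 - 2825761/648) + A) + A) = 6*((-2945497/648 + A) + A) = 6*(-2945497/648 + 2*A) = -2945497/108 + 12*A)
(95*(-98))*h(8, -7) = (95*(-98))*(-2945497/108 + 12*8) = -9310*(-2945497/108 + 96) = -9310*(-2935129/108) = 13663025495/54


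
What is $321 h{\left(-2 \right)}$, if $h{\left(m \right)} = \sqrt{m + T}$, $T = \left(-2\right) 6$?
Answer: $321 i \sqrt{14} \approx 1201.1 i$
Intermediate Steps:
$T = -12$
$h{\left(m \right)} = \sqrt{-12 + m}$ ($h{\left(m \right)} = \sqrt{m - 12} = \sqrt{-12 + m}$)
$321 h{\left(-2 \right)} = 321 \sqrt{-12 - 2} = 321 \sqrt{-14} = 321 i \sqrt{14}$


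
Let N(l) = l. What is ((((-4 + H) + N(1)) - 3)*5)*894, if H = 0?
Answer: -26820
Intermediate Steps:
((((-4 + H) + N(1)) - 3)*5)*894 = ((((-4 + 0) + 1) - 3)*5)*894 = (((-4 + 1) - 3)*5)*894 = ((-3 - 3)*5)*894 = -6*5*894 = -30*894 = -26820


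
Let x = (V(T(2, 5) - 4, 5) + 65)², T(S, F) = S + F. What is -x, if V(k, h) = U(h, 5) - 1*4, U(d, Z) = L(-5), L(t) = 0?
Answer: -3721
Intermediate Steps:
U(d, Z) = 0
T(S, F) = F + S
V(k, h) = -4 (V(k, h) = 0 - 1*4 = 0 - 4 = -4)
x = 3721 (x = (-4 + 65)² = 61² = 3721)
-x = -1*3721 = -3721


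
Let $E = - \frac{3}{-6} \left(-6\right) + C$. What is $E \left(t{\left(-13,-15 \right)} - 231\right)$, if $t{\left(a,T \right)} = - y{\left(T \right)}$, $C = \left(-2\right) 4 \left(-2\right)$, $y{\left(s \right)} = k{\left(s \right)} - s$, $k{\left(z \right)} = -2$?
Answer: $-3172$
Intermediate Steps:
$y{\left(s \right)} = -2 - s$
$C = 16$ ($C = \left(-8\right) \left(-2\right) = 16$)
$E = 13$ ($E = - \frac{3}{-6} \left(-6\right) + 16 = \left(-3\right) \left(- \frac{1}{6}\right) \left(-6\right) + 16 = \frac{1}{2} \left(-6\right) + 16 = -3 + 16 = 13$)
$t{\left(a,T \right)} = 2 + T$ ($t{\left(a,T \right)} = - (-2 - T) = 2 + T$)
$E \left(t{\left(-13,-15 \right)} - 231\right) = 13 \left(\left(2 - 15\right) - 231\right) = 13 \left(-13 - 231\right) = 13 \left(-244\right) = -3172$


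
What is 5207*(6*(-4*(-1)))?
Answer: 124968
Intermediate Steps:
5207*(6*(-4*(-1))) = 5207*(6*4) = 5207*24 = 124968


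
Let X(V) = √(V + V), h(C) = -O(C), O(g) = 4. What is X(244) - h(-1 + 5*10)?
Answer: 4 + 2*√122 ≈ 26.091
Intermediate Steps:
h(C) = -4 (h(C) = -1*4 = -4)
X(V) = √2*√V (X(V) = √(2*V) = √2*√V)
X(244) - h(-1 + 5*10) = √2*√244 - 1*(-4) = √2*(2*√61) + 4 = 2*√122 + 4 = 4 + 2*√122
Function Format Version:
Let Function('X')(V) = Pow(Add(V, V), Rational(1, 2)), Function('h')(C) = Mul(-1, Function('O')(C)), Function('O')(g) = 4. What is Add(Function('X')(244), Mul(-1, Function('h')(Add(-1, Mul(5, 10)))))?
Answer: Add(4, Mul(2, Pow(122, Rational(1, 2)))) ≈ 26.091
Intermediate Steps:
Function('h')(C) = -4 (Function('h')(C) = Mul(-1, 4) = -4)
Function('X')(V) = Mul(Pow(2, Rational(1, 2)), Pow(V, Rational(1, 2))) (Function('X')(V) = Pow(Mul(2, V), Rational(1, 2)) = Mul(Pow(2, Rational(1, 2)), Pow(V, Rational(1, 2))))
Add(Function('X')(244), Mul(-1, Function('h')(Add(-1, Mul(5, 10))))) = Add(Mul(Pow(2, Rational(1, 2)), Pow(244, Rational(1, 2))), Mul(-1, -4)) = Add(Mul(Pow(2, Rational(1, 2)), Mul(2, Pow(61, Rational(1, 2)))), 4) = Add(Mul(2, Pow(122, Rational(1, 2))), 4) = Add(4, Mul(2, Pow(122, Rational(1, 2))))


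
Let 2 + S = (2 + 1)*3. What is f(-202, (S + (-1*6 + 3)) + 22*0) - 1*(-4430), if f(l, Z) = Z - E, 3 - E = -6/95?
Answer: 420939/95 ≈ 4430.9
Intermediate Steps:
S = 7 (S = -2 + (2 + 1)*3 = -2 + 3*3 = -2 + 9 = 7)
E = 291/95 (E = 3 - (-6)/95 = 3 - 1*(-6/95) = 3 + 6/95 = 291/95 ≈ 3.0632)
f(l, Z) = -291/95 + Z (f(l, Z) = Z - 1*291/95 = Z - 291/95 = -291/95 + Z)
f(-202, (S + (-1*6 + 3)) + 22*0) - 1*(-4430) = (-291/95 + ((7 + (-1*6 + 3)) + 22*0)) - 1*(-4430) = (-291/95 + ((7 + (-6 + 3)) + 0)) + 4430 = (-291/95 + ((7 - 3) + 0)) + 4430 = (-291/95 + (4 + 0)) + 4430 = (-291/95 + 4) + 4430 = 89/95 + 4430 = 420939/95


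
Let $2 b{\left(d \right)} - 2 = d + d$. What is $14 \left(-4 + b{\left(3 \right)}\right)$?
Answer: $0$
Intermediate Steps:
$b{\left(d \right)} = 1 + d$ ($b{\left(d \right)} = 1 + \frac{d + d}{2} = 1 + \frac{2 d}{2} = 1 + d$)
$14 \left(-4 + b{\left(3 \right)}\right) = 14 \left(-4 + \left(1 + 3\right)\right) = 14 \left(-4 + 4\right) = 14 \cdot 0 = 0$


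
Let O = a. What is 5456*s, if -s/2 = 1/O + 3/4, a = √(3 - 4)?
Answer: -8184 + 10912*I ≈ -8184.0 + 10912.0*I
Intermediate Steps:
a = I (a = √(-1) = I ≈ 1.0*I)
O = I ≈ 1.0*I
s = -3/2 + 2*I (s = -2*(1/I + 3/4) = -2*(1*(-I) + 3*(¼)) = -2*(-I + ¾) = -2*(¾ - I) = -3/2 + 2*I ≈ -1.5 + 2.0*I)
5456*s = 5456*(-3/2 + 2*I) = -8184 + 10912*I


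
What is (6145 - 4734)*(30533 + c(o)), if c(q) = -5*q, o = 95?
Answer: 42411838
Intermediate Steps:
(6145 - 4734)*(30533 + c(o)) = (6145 - 4734)*(30533 - 5*95) = 1411*(30533 - 475) = 1411*30058 = 42411838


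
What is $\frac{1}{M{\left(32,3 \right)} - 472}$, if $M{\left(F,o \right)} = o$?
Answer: $- \frac{1}{469} \approx -0.0021322$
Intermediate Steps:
$\frac{1}{M{\left(32,3 \right)} - 472} = \frac{1}{3 - 472} = \frac{1}{-469} = - \frac{1}{469}$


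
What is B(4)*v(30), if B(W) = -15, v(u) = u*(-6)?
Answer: 2700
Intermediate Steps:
v(u) = -6*u
B(4)*v(30) = -(-90)*30 = -15*(-180) = 2700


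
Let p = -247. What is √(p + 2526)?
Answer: √2279 ≈ 47.739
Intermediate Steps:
√(p + 2526) = √(-247 + 2526) = √2279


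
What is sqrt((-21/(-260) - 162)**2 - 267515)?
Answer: I*sqrt(16311688199)/260 ≈ 491.22*I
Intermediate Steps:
sqrt((-21/(-260) - 162)**2 - 267515) = sqrt((-21*(-1/260) - 162)**2 - 267515) = sqrt((21/260 - 162)**2 - 267515) = sqrt((-42099/260)**2 - 267515) = sqrt(1772325801/67600 - 267515) = sqrt(-16311688199/67600) = I*sqrt(16311688199)/260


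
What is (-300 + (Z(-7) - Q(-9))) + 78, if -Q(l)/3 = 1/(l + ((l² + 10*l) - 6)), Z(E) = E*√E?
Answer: -1777/8 - 7*I*√7 ≈ -222.13 - 18.52*I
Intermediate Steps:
Z(E) = E^(3/2)
Q(l) = -3/(-6 + l² + 11*l) (Q(l) = -3/(l + ((l² + 10*l) - 6)) = -3/(l + (-6 + l² + 10*l)) = -3/(-6 + l² + 11*l))
(-300 + (Z(-7) - Q(-9))) + 78 = (-300 + ((-7)^(3/2) - (-3)/(-6 + (-9)² + 11*(-9)))) + 78 = (-300 + (-7*I*√7 - (-3)/(-6 + 81 - 99))) + 78 = (-300 + (-7*I*√7 - (-3)/(-24))) + 78 = (-300 + (-7*I*√7 - (-3)*(-1)/24)) + 78 = (-300 + (-7*I*√7 - 1*⅛)) + 78 = (-300 + (-7*I*√7 - ⅛)) + 78 = (-300 + (-⅛ - 7*I*√7)) + 78 = (-2401/8 - 7*I*√7) + 78 = -1777/8 - 7*I*√7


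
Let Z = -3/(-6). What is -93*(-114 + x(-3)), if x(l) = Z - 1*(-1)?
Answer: 20925/2 ≈ 10463.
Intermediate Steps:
Z = ½ (Z = -3*(-⅙) = ½ ≈ 0.50000)
x(l) = 3/2 (x(l) = ½ - 1*(-1) = ½ + 1 = 3/2)
-93*(-114 + x(-3)) = -93*(-114 + 3/2) = -93*(-225/2) = 20925/2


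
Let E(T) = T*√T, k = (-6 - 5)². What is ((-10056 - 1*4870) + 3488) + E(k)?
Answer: -10107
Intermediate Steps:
k = 121 (k = (-11)² = 121)
E(T) = T^(3/2)
((-10056 - 1*4870) + 3488) + E(k) = ((-10056 - 1*4870) + 3488) + 121^(3/2) = ((-10056 - 4870) + 3488) + 1331 = (-14926 + 3488) + 1331 = -11438 + 1331 = -10107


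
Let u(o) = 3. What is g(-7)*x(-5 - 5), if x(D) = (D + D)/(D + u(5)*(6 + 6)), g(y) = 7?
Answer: -70/13 ≈ -5.3846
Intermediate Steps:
x(D) = 2*D/(36 + D) (x(D) = (D + D)/(D + 3*(6 + 6)) = (2*D)/(D + 3*12) = (2*D)/(D + 36) = (2*D)/(36 + D) = 2*D/(36 + D))
g(-7)*x(-5 - 5) = 7*(2*(-5 - 5)/(36 + (-5 - 5))) = 7*(2*(-10)/(36 - 10)) = 7*(2*(-10)/26) = 7*(2*(-10)*(1/26)) = 7*(-10/13) = -70/13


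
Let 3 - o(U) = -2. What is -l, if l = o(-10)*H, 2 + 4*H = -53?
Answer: 275/4 ≈ 68.750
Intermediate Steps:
H = -55/4 (H = -½ + (¼)*(-53) = -½ - 53/4 = -55/4 ≈ -13.750)
o(U) = 5 (o(U) = 3 - 1*(-2) = 3 + 2 = 5)
l = -275/4 (l = 5*(-55/4) = -275/4 ≈ -68.750)
-l = -1*(-275/4) = 275/4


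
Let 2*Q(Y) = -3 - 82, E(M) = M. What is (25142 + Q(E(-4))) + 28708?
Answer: 107615/2 ≈ 53808.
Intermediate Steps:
Q(Y) = -85/2 (Q(Y) = (-3 - 82)/2 = (½)*(-85) = -85/2)
(25142 + Q(E(-4))) + 28708 = (25142 - 85/2) + 28708 = 50199/2 + 28708 = 107615/2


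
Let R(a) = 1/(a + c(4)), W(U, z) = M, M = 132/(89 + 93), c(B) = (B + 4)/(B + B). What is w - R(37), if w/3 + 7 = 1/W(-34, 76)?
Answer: -3530/209 ≈ -16.890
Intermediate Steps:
c(B) = (4 + B)/(2*B) (c(B) = (4 + B)/((2*B)) = (4 + B)*(1/(2*B)) = (4 + B)/(2*B))
M = 66/91 (M = 132/182 = 132*(1/182) = 66/91 ≈ 0.72528)
W(U, z) = 66/91
R(a) = 1/(1 + a) (R(a) = 1/(a + (1/2)*(4 + 4)/4) = 1/(a + (1/2)*(1/4)*8) = 1/(a + 1) = 1/(1 + a))
w = -371/22 (w = -21 + 3/(66/91) = -21 + 3*(91/66) = -21 + 91/22 = -371/22 ≈ -16.864)
w - R(37) = -371/22 - 1/(1 + 37) = -371/22 - 1/38 = -3530/209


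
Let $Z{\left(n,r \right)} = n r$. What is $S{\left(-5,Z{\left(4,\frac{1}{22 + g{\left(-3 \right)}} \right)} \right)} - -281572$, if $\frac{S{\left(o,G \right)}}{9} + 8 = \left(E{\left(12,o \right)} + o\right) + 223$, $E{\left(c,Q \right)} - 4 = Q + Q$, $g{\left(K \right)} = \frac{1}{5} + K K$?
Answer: $283408$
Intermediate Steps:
$g{\left(K \right)} = \frac{1}{5} + K^{2}$
$E{\left(c,Q \right)} = 4 + 2 Q$ ($E{\left(c,Q \right)} = 4 + \left(Q + Q\right) = 4 + 2 Q$)
$S{\left(o,G \right)} = 1971 + 27 o$ ($S{\left(o,G \right)} = -72 + 9 \left(\left(\left(4 + 2 o\right) + o\right) + 223\right) = -72 + 9 \left(\left(4 + 3 o\right) + 223\right) = -72 + 9 \left(227 + 3 o\right) = -72 + \left(2043 + 27 o\right) = 1971 + 27 o$)
$S{\left(-5,Z{\left(4,\frac{1}{22 + g{\left(-3 \right)}} \right)} \right)} - -281572 = \left(1971 + 27 \left(-5\right)\right) - -281572 = \left(1971 - 135\right) + 281572 = 1836 + 281572 = 283408$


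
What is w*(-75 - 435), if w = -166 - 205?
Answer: 189210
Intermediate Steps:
w = -371
w*(-75 - 435) = -371*(-75 - 435) = -371*(-510) = 189210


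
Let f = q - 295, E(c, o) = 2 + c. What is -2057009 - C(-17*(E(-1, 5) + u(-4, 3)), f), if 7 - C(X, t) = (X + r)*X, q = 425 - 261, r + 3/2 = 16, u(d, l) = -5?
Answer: -2051406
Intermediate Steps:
r = 29/2 (r = -3/2 + 16 = 29/2 ≈ 14.500)
q = 164
f = -131 (f = 164 - 295 = -131)
C(X, t) = 7 - X*(29/2 + X) (C(X, t) = 7 - (X + 29/2)*X = 7 - (29/2 + X)*X = 7 - X*(29/2 + X))
-2057009 - C(-17*(E(-1, 5) + u(-4, 3)), f) = -2057009 - (7 - (-17*((2 - 1) - 5))² - (-493)*((2 - 1) - 5)/2) = -2057009 - (7 - (-17*(1 - 5))² - (-493)*(1 - 5)/2) = -2057009 - (7 - (-17*(-4))² - (-493)*(-4)/2) = -2057009 - (7 - 1*68² - 29/2*68) = -2057009 - (7 - 1*4624 - 986) = -2057009 - (7 - 4624 - 986) = -2057009 - 1*(-5603) = -2057009 + 5603 = -2051406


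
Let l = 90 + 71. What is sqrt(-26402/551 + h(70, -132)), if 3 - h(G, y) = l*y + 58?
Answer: sqrt(6420882895)/551 ≈ 145.43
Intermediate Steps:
l = 161
h(G, y) = -55 - 161*y (h(G, y) = 3 - (161*y + 58) = 3 - (58 + 161*y) = 3 + (-58 - 161*y) = -55 - 161*y)
sqrt(-26402/551 + h(70, -132)) = sqrt(-26402/551 + (-55 - 161*(-132))) = sqrt(-26402/551 + (-55 + 21252)) = sqrt(-43*614/551 + 21197) = sqrt(-26402/551 + 21197) = sqrt(11653145/551) = sqrt(6420882895)/551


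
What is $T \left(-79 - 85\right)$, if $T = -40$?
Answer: $6560$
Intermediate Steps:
$T \left(-79 - 85\right) = - 40 \left(-79 - 85\right) = \left(-40\right) \left(-164\right) = 6560$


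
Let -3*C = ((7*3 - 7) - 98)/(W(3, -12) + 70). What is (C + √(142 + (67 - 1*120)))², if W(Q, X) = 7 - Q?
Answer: 122037/1369 + 28*√89/37 ≈ 96.282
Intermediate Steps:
C = 14/37 (C = -((7*3 - 7) - 98)/(3*((7 - 1*3) + 70)) = -((21 - 7) - 98)/(3*((7 - 3) + 70)) = -(14 - 98)/(3*(4 + 70)) = -(-28)/74 = -⅓*(-42/37) = 14/37 ≈ 0.37838)
(C + √(142 + (67 - 1*120)))² = (14/37 + √(142 + (67 - 1*120)))² = (14/37 + √(142 + (67 - 120)))² = (14/37 + √(142 - 53))² = (14/37 + √89)²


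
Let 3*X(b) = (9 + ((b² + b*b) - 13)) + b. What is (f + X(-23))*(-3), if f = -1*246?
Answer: -293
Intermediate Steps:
X(b) = -4/3 + b/3 + 2*b²/3 (X(b) = ((9 + ((b² + b*b) - 13)) + b)/3 = ((9 + ((b² + b²) - 13)) + b)/3 = ((9 + (2*b² - 13)) + b)/3 = ((9 + (-13 + 2*b²)) + b)/3 = ((-4 + 2*b²) + b)/3 = (-4 + b + 2*b²)/3 = -4/3 + b/3 + 2*b²/3)
f = -246
(f + X(-23))*(-3) = (-246 + (-4/3 + (⅓)*(-23) + (⅔)*(-23)²))*(-3) = (-246 + (-4/3 - 23/3 + (⅔)*529))*(-3) = (-246 + (-4/3 - 23/3 + 1058/3))*(-3) = (-246 + 1031/3)*(-3) = (293/3)*(-3) = -293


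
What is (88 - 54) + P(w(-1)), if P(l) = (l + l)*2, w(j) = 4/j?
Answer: 18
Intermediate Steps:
P(l) = 4*l (P(l) = (2*l)*2 = 4*l)
(88 - 54) + P(w(-1)) = (88 - 54) + 4*(4/(-1)) = 34 + 4*(4*(-1)) = 34 + 4*(-4) = 34 - 16 = 18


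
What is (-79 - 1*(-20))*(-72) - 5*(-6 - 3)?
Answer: 4293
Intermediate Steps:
(-79 - 1*(-20))*(-72) - 5*(-6 - 3) = (-79 + 20)*(-72) - 5*(-9) = -59*(-72) + 45 = 4248 + 45 = 4293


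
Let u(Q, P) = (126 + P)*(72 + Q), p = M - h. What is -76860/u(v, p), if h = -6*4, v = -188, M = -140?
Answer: 3843/58 ≈ 66.259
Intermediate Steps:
h = -24
p = -116 (p = -140 - 1*(-24) = -140 + 24 = -116)
u(Q, P) = (72 + Q)*(126 + P)
-76860/u(v, p) = -76860/(9072 + 72*(-116) + 126*(-188) - 116*(-188)) = -76860/(9072 - 8352 - 23688 + 21808) = -76860/(-1160) = -76860*(-1/1160) = 3843/58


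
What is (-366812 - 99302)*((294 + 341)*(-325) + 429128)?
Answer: -103828291842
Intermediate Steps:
(-366812 - 99302)*((294 + 341)*(-325) + 429128) = -466114*(635*(-325) + 429128) = -466114*(-206375 + 429128) = -466114*222753 = -103828291842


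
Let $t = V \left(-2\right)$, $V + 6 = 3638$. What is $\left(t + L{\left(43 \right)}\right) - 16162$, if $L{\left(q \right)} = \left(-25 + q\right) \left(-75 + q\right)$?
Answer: $-24002$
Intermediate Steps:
$V = 3632$ ($V = -6 + 3638 = 3632$)
$L{\left(q \right)} = \left(-75 + q\right) \left(-25 + q\right)$
$t = -7264$ ($t = 3632 \left(-2\right) = -7264$)
$\left(t + L{\left(43 \right)}\right) - 16162 = \left(-7264 + \left(1875 + 43^{2} - 4300\right)\right) - 16162 = \left(-7264 + \left(1875 + 1849 - 4300\right)\right) - 16162 = \left(-7264 - 576\right) - 16162 = -7840 - 16162 = -24002$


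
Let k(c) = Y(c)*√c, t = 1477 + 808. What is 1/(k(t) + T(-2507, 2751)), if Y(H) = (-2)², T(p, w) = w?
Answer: 2751/7531441 - 4*√2285/7531441 ≈ 0.00033988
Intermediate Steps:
t = 2285
Y(H) = 4
k(c) = 4*√c
1/(k(t) + T(-2507, 2751)) = 1/(4*√2285 + 2751) = 1/(2751 + 4*√2285)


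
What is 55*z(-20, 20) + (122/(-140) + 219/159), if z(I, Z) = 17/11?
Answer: 317227/3710 ≈ 85.506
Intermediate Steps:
z(I, Z) = 17/11 (z(I, Z) = 17*(1/11) = 17/11)
55*z(-20, 20) + (122/(-140) + 219/159) = 55*(17/11) + (122/(-140) + 219/159) = 85 + (122*(-1/140) + 219*(1/159)) = 85 + (-61/70 + 73/53) = 85 + 1877/3710 = 317227/3710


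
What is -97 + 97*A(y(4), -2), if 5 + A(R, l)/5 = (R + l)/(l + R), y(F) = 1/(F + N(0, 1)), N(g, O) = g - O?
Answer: -2037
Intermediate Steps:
y(F) = 1/(-1 + F) (y(F) = 1/(F + (0 - 1*1)) = 1/(F + (0 - 1)) = 1/(F - 1) = 1/(-1 + F))
A(R, l) = -20 (A(R, l) = -25 + 5*((R + l)/(l + R)) = -25 + 5*((R + l)/(R + l)) = -25 + 5*1 = -25 + 5 = -20)
-97 + 97*A(y(4), -2) = -97 + 97*(-20) = -97 - 1940 = -2037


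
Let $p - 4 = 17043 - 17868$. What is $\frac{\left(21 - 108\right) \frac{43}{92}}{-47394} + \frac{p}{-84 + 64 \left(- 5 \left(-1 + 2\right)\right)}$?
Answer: $\frac{298439581}{146795016} \approx 2.033$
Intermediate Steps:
$p = -821$ ($p = 4 + \left(17043 - 17868\right) = 4 - 825 = -821$)
$\frac{\left(21 - 108\right) \frac{43}{92}}{-47394} + \frac{p}{-84 + 64 \left(- 5 \left(-1 + 2\right)\right)} = \frac{\left(21 - 108\right) \frac{43}{92}}{-47394} - \frac{821}{-84 + 64 \left(- 5 \left(-1 + 2\right)\right)} = - 87 \cdot 43 \cdot \frac{1}{92} \left(- \frac{1}{47394}\right) - \frac{821}{-84 + 64 \left(\left(-5\right) 1\right)} = \left(-87\right) \frac{43}{92} \left(- \frac{1}{47394}\right) - \frac{821}{-84 + 64 \left(-5\right)} = \left(- \frac{3741}{92}\right) \left(- \frac{1}{47394}\right) - \frac{821}{-84 - 320} = \frac{1247}{1453416} - \frac{821}{-404} = \frac{1247}{1453416} - - \frac{821}{404} = \frac{1247}{1453416} + \frac{821}{404} = \frac{298439581}{146795016}$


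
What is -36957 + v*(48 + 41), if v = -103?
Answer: -46124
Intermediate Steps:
-36957 + v*(48 + 41) = -36957 - 103*(48 + 41) = -36957 - 103*89 = -36957 - 9167 = -46124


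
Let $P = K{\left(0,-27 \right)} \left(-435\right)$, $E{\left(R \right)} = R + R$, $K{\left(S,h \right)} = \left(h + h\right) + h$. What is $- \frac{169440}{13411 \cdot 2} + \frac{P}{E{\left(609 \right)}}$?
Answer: $\frac{4245375}{187754} \approx 22.611$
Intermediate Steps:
$K{\left(S,h \right)} = 3 h$ ($K{\left(S,h \right)} = 2 h + h = 3 h$)
$E{\left(R \right)} = 2 R$
$P = 35235$ ($P = 3 \left(-27\right) \left(-435\right) = \left(-81\right) \left(-435\right) = 35235$)
$- \frac{169440}{13411 \cdot 2} + \frac{P}{E{\left(609 \right)}} = - \frac{169440}{13411 \cdot 2} + \frac{35235}{2 \cdot 609} = - \frac{169440}{26822} + \frac{35235}{1218} = \left(-169440\right) \frac{1}{26822} + 35235 \cdot \frac{1}{1218} = - \frac{84720}{13411} + \frac{405}{14} = \frac{4245375}{187754}$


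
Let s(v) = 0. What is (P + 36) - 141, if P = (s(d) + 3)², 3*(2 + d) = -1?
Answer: -96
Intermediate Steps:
d = -7/3 (d = -2 + (⅓)*(-1) = -2 - ⅓ = -7/3 ≈ -2.3333)
P = 9 (P = (0 + 3)² = 3² = 9)
(P + 36) - 141 = (9 + 36) - 141 = 45 - 141 = -96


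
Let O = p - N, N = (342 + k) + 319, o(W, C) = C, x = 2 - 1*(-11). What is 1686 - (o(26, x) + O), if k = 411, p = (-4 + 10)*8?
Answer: 2697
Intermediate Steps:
x = 13 (x = 2 + 11 = 13)
p = 48 (p = 6*8 = 48)
N = 1072 (N = (342 + 411) + 319 = 753 + 319 = 1072)
O = -1024 (O = 48 - 1*1072 = 48 - 1072 = -1024)
1686 - (o(26, x) + O) = 1686 - (13 - 1024) = 1686 - 1*(-1011) = 1686 + 1011 = 2697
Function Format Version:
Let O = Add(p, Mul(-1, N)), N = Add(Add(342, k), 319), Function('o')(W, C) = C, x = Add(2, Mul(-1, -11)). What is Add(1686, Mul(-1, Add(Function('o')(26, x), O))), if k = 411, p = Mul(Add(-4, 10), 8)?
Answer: 2697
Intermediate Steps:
x = 13 (x = Add(2, 11) = 13)
p = 48 (p = Mul(6, 8) = 48)
N = 1072 (N = Add(Add(342, 411), 319) = Add(753, 319) = 1072)
O = -1024 (O = Add(48, Mul(-1, 1072)) = Add(48, -1072) = -1024)
Add(1686, Mul(-1, Add(Function('o')(26, x), O))) = Add(1686, Mul(-1, Add(13, -1024))) = Add(1686, Mul(-1, -1011)) = Add(1686, 1011) = 2697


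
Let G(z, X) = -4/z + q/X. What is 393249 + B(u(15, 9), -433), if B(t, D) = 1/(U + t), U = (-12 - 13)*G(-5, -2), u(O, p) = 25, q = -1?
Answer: 5898733/15 ≈ 3.9325e+5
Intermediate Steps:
G(z, X) = -1/X - 4/z (G(z, X) = -4/z - 1/X = -1/X - 4/z)
U = -65/2 (U = (-12 - 13)*(-1/(-2) - 4/(-5)) = -25*(-1*(-1/2) - 4*(-1/5)) = -25*(1/2 + 4/5) = -25*13/10 = -65/2 ≈ -32.500)
B(t, D) = 1/(-65/2 + t)
393249 + B(u(15, 9), -433) = 393249 + 2/(-65 + 2*25) = 393249 + 2/(-65 + 50) = 393249 + 2/(-15) = 393249 + 2*(-1/15) = 393249 - 2/15 = 5898733/15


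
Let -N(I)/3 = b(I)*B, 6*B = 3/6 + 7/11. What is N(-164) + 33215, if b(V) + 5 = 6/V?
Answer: 119850045/3608 ≈ 33218.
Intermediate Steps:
b(V) = -5 + 6/V
B = 25/132 (B = (3/6 + 7/11)/6 = (3*(⅙) + 7*(1/11))/6 = (½ + 7/11)/6 = (⅙)*(25/22) = 25/132 ≈ 0.18939)
N(I) = 125/44 - 75/(22*I) (N(I) = -3*(-5 + 6/I)*25/132 = -3*(-125/132 + 25/(22*I)) = 125/44 - 75/(22*I))
N(-164) + 33215 = (25/44)*(-6 + 5*(-164))/(-164) + 33215 = (25/44)*(-1/164)*(-6 - 820) + 33215 = (25/44)*(-1/164)*(-826) + 33215 = 10325/3608 + 33215 = 119850045/3608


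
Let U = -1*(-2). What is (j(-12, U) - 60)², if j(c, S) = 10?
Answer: 2500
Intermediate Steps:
U = 2
(j(-12, U) - 60)² = (10 - 60)² = (-50)² = 2500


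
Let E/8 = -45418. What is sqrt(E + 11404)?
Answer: 2*I*sqrt(87985) ≈ 593.25*I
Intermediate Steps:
E = -363344 (E = 8*(-45418) = -363344)
sqrt(E + 11404) = sqrt(-363344 + 11404) = sqrt(-351940) = 2*I*sqrt(87985)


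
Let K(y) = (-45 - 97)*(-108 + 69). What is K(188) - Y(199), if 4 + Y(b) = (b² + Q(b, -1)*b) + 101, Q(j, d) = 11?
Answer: -36349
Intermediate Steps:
K(y) = 5538 (K(y) = -142*(-39) = 5538)
Y(b) = 97 + b² + 11*b (Y(b) = -4 + ((b² + 11*b) + 101) = -4 + (101 + b² + 11*b) = 97 + b² + 11*b)
K(188) - Y(199) = 5538 - (97 + 199² + 11*199) = 5538 - (97 + 39601 + 2189) = 5538 - 1*41887 = 5538 - 41887 = -36349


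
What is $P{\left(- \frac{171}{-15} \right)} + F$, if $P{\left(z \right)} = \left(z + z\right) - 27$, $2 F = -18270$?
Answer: $- \frac{45696}{5} \approx -9139.2$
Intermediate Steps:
$F = -9135$ ($F = \frac{1}{2} \left(-18270\right) = -9135$)
$P{\left(z \right)} = -27 + 2 z$ ($P{\left(z \right)} = 2 z - 27 = -27 + 2 z$)
$P{\left(- \frac{171}{-15} \right)} + F = \left(-27 + 2 \left(- \frac{171}{-15}\right)\right) - 9135 = \left(-27 + 2 \left(\left(-171\right) \left(- \frac{1}{15}\right)\right)\right) - 9135 = \left(-27 + 2 \cdot \frac{57}{5}\right) - 9135 = \left(-27 + \frac{114}{5}\right) - 9135 = - \frac{21}{5} - 9135 = - \frac{45696}{5}$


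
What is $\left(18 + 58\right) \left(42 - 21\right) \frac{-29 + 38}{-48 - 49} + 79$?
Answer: $- \frac{6701}{97} \approx -69.083$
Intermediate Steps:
$\left(18 + 58\right) \left(42 - 21\right) \frac{-29 + 38}{-48 - 49} + 79 = 76 \left(42 - 21\right) \frac{9}{-97} + 79 = 76 \cdot 21 \cdot 9 \left(- \frac{1}{97}\right) + 79 = 1596 \left(- \frac{9}{97}\right) + 79 = - \frac{14364}{97} + 79 = - \frac{6701}{97}$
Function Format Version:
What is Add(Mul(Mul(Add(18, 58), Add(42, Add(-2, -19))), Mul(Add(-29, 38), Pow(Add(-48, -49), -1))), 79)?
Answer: Rational(-6701, 97) ≈ -69.083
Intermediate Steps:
Add(Mul(Mul(Add(18, 58), Add(42, Add(-2, -19))), Mul(Add(-29, 38), Pow(Add(-48, -49), -1))), 79) = Add(Mul(Mul(76, Add(42, -21)), Mul(9, Pow(-97, -1))), 79) = Add(Mul(Mul(76, 21), Mul(9, Rational(-1, 97))), 79) = Add(Mul(1596, Rational(-9, 97)), 79) = Add(Rational(-14364, 97), 79) = Rational(-6701, 97)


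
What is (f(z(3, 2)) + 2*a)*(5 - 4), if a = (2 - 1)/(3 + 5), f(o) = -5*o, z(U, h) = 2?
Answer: -39/4 ≈ -9.7500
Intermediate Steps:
a = ⅛ (a = 1/8 = 1*(⅛) = ⅛ ≈ 0.12500)
(f(z(3, 2)) + 2*a)*(5 - 4) = (-5*2 + 2*(⅛))*(5 - 4) = (-10 + ¼)*1 = -39/4*1 = -39/4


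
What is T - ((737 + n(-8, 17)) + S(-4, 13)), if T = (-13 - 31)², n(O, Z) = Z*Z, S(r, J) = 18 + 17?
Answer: 875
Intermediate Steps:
S(r, J) = 35
n(O, Z) = Z²
T = 1936 (T = (-44)² = 1936)
T - ((737 + n(-8, 17)) + S(-4, 13)) = 1936 - ((737 + 17²) + 35) = 1936 - ((737 + 289) + 35) = 1936 - (1026 + 35) = 1936 - 1*1061 = 1936 - 1061 = 875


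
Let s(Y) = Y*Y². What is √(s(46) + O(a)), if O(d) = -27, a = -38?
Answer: √97309 ≈ 311.94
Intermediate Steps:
s(Y) = Y³
√(s(46) + O(a)) = √(46³ - 27) = √(97336 - 27) = √97309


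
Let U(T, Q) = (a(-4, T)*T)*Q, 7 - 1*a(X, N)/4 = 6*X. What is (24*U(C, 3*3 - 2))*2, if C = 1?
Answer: 41664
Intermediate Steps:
a(X, N) = 28 - 24*X
U(T, Q) = 124*Q*T (U(T, Q) = ((28 - 24*(-4))*T)*Q = ((28 + 96)*T)*Q = (124*T)*Q = 124*Q*T)
(24*U(C, 3*3 - 2))*2 = (24*(124*(3*3 - 2)*1))*2 = (24*(124*(9 - 2)*1))*2 = (24*(124*7*1))*2 = (24*868)*2 = 20832*2 = 41664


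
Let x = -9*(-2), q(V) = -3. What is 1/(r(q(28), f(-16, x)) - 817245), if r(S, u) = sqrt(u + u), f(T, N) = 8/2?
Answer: -817245/667889390017 - 2*sqrt(2)/667889390017 ≈ -1.2236e-6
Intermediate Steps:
x = 18
f(T, N) = 4 (f(T, N) = 8*(1/2) = 4)
r(S, u) = sqrt(2)*sqrt(u) (r(S, u) = sqrt(2*u) = sqrt(2)*sqrt(u))
1/(r(q(28), f(-16, x)) - 817245) = 1/(sqrt(2)*sqrt(4) - 817245) = 1/(sqrt(2)*2 - 817245) = 1/(2*sqrt(2) - 817245) = 1/(-817245 + 2*sqrt(2))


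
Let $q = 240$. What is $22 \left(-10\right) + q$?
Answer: $20$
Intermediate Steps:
$22 \left(-10\right) + q = 22 \left(-10\right) + 240 = -220 + 240 = 20$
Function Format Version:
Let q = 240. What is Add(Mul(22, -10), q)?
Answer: 20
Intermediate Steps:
Add(Mul(22, -10), q) = Add(Mul(22, -10), 240) = Add(-220, 240) = 20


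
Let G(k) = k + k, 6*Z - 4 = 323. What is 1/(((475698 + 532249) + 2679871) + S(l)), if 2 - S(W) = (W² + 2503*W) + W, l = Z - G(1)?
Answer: 4/14214415 ≈ 2.8140e-7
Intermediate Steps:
Z = 109/2 (Z = ⅔ + (⅙)*323 = ⅔ + 323/6 = 109/2 ≈ 54.500)
G(k) = 2*k
l = 105/2 (l = 109/2 - 2 = 105/2 ≈ 52.500)
S(W) = 2 - W² - 2504*W (S(W) = 2 - ((W² + 2503*W) + W) = 2 - (W² + 2504*W) = 2 + (-W² - 2504*W) = 2 - W² - 2504*W)
1/(((475698 + 532249) + 2679871) + S(l)) = 1/(((475698 + 532249) + 2679871) + (2 - (105/2)² - 2504*105/2)) = 1/((1007947 + 2679871) + (2 - 1*11025/4 - 131460)) = 1/(3687818 + (2 - 11025/4 - 131460)) = 1/(3687818 - 536857/4) = 1/(14214415/4) = 4/14214415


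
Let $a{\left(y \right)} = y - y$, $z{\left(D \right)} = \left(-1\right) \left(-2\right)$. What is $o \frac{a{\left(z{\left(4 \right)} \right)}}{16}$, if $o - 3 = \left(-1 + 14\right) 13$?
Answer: $0$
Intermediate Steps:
$z{\left(D \right)} = 2$
$a{\left(y \right)} = 0$
$o = 172$ ($o = 3 + \left(-1 + 14\right) 13 = 3 + 13 \cdot 13 = 3 + 169 = 172$)
$o \frac{a{\left(z{\left(4 \right)} \right)}}{16} = 172 \cdot \frac{0}{16} = 172 \cdot 0 \cdot \frac{1}{16} = 172 \cdot 0 = 0$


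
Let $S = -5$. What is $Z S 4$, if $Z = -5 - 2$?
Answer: $140$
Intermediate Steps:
$Z = -7$ ($Z = -5 - 2 = -7$)
$Z S 4 = \left(-7\right) \left(-5\right) 4 = 35 \cdot 4 = 140$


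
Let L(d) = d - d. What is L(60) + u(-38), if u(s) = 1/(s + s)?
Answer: -1/76 ≈ -0.013158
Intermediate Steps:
L(d) = 0
u(s) = 1/(2*s)
L(60) + u(-38) = 0 + (1/2)/(-38) = 0 + (1/2)*(-1/38) = 0 - 1/76 = -1/76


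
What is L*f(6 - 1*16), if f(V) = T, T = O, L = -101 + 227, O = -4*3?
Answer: -1512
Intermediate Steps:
O = -12
L = 126
T = -12
f(V) = -12
L*f(6 - 1*16) = 126*(-12) = -1512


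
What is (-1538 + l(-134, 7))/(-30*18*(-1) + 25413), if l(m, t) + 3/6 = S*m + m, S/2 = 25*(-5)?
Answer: 63655/51906 ≈ 1.2264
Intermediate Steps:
S = -250 (S = 2*(25*(-5)) = 2*(-125) = -250)
l(m, t) = -½ - 249*m (l(m, t) = -½ + (-250*m + m) = -½ - 249*m)
(-1538 + l(-134, 7))/(-30*18*(-1) + 25413) = (-1538 + (-½ - 249*(-134)))/(-30*18*(-1) + 25413) = (-1538 + (-½ + 33366))/(-540*(-1) + 25413) = (-1538 + 66731/2)/(540 + 25413) = (63655/2)/25953 = (63655/2)*(1/25953) = 63655/51906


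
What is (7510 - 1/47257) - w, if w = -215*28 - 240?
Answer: 650728889/47257 ≈ 13770.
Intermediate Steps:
w = -6260 (w = -6020 - 240 = -6260)
(7510 - 1/47257) - w = (7510 - 1/47257) - 1*(-6260) = (7510 - 1*1/47257) + 6260 = (7510 - 1/47257) + 6260 = 354900069/47257 + 6260 = 650728889/47257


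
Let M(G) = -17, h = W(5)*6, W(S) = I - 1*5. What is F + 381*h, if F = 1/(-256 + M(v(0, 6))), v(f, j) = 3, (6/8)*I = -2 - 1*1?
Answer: -5616703/273 ≈ -20574.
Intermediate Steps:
I = -4 (I = 4*(-2 - 1*1)/3 = 4*(-2 - 1)/3 = (4/3)*(-3) = -4)
W(S) = -9 (W(S) = -4 - 1*5 = -4 - 5 = -9)
h = -54 (h = -9*6 = -54)
F = -1/273 (F = 1/(-256 - 17) = 1/(-273) = -1/273 ≈ -0.0036630)
F + 381*h = -1/273 + 381*(-54) = -1/273 - 20574 = -5616703/273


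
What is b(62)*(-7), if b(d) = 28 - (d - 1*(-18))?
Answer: 364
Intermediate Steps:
b(d) = 10 - d (b(d) = 28 - (d + 18) = 28 - (18 + d) = 28 + (-18 - d) = 10 - d)
b(62)*(-7) = (10 - 1*62)*(-7) = (10 - 62)*(-7) = -52*(-7) = 364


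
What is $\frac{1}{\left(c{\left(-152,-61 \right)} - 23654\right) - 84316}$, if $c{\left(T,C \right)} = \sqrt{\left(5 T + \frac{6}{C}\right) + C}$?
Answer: $- \frac{6586170}{711108824987} - \frac{i \sqrt{3055307}}{711108824987} \approx -9.2618 \cdot 10^{-6} - 2.4581 \cdot 10^{-9} i$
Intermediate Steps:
$c{\left(T,C \right)} = \sqrt{C + 5 T + \frac{6}{C}}$
$\frac{1}{\left(c{\left(-152,-61 \right)} - 23654\right) - 84316} = \frac{1}{\left(\sqrt{-61 + 5 \left(-152\right) + \frac{6}{-61}} - 23654\right) - 84316} = \frac{1}{\left(\sqrt{-61 - 760 + 6 \left(- \frac{1}{61}\right)} - 23654\right) - 84316} = \frac{1}{\left(\sqrt{-61 - 760 - \frac{6}{61}} - 23654\right) - 84316} = \frac{1}{\left(\sqrt{- \frac{50087}{61}} - 23654\right) - 84316} = \frac{1}{\left(\frac{i \sqrt{3055307}}{61} - 23654\right) - 84316} = \frac{1}{\left(-23654 + \frac{i \sqrt{3055307}}{61}\right) - 84316} = \frac{1}{-107970 + \frac{i \sqrt{3055307}}{61}}$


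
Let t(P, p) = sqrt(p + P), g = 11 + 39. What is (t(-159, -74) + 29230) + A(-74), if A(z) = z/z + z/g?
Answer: 730738/25 + I*sqrt(233) ≈ 29230.0 + 15.264*I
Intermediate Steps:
g = 50
A(z) = 1 + z/50 (A(z) = z/z + z/50 = 1 + z*(1/50) = 1 + z/50)
t(P, p) = sqrt(P + p)
(t(-159, -74) + 29230) + A(-74) = (sqrt(-159 - 74) + 29230) + (1 + (1/50)*(-74)) = (sqrt(-233) + 29230) + (1 - 37/25) = (I*sqrt(233) + 29230) - 12/25 = (29230 + I*sqrt(233)) - 12/25 = 730738/25 + I*sqrt(233)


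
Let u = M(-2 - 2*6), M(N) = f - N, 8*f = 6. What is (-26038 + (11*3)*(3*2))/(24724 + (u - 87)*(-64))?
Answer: -6460/7337 ≈ -0.88047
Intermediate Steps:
f = 3/4 (f = (1/8)*6 = 3/4 ≈ 0.75000)
M(N) = 3/4 - N
u = 59/4 (u = 3/4 - (-2 - 2*6) = 3/4 - (-2 - 12) = 3/4 - 1*(-14) = 3/4 + 14 = 59/4 ≈ 14.750)
(-26038 + (11*3)*(3*2))/(24724 + (u - 87)*(-64)) = (-26038 + (11*3)*(3*2))/(24724 + (59/4 - 87)*(-64)) = (-26038 + 33*6)/(24724 - 289/4*(-64)) = (-26038 + 198)/(24724 + 4624) = -25840/29348 = -25840*1/29348 = -6460/7337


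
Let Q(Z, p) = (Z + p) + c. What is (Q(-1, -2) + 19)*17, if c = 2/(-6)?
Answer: 799/3 ≈ 266.33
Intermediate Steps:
c = -⅓ (c = 2*(-⅙) = -⅓ ≈ -0.33333)
Q(Z, p) = -⅓ + Z + p (Q(Z, p) = (Z + p) - ⅓ = -⅓ + Z + p)
(Q(-1, -2) + 19)*17 = ((-⅓ - 1 - 2) + 19)*17 = (-10/3 + 19)*17 = (47/3)*17 = 799/3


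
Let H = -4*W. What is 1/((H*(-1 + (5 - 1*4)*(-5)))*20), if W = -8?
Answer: -1/3840 ≈ -0.00026042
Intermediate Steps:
H = 32 (H = -4*(-8) = 32)
1/((H*(-1 + (5 - 1*4)*(-5)))*20) = 1/((32*(-1 + (5 - 1*4)*(-5)))*20) = 1/((32*(-1 + (5 - 4)*(-5)))*20) = 1/((32*(-1 + 1*(-5)))*20) = 1/((32*(-1 - 5))*20) = 1/((32*(-6))*20) = 1/(-192*20) = 1/(-3840) = -1/3840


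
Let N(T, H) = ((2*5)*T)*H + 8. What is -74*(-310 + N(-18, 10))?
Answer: 155548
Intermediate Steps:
N(T, H) = 8 + 10*H*T (N(T, H) = (10*T)*H + 8 = 10*H*T + 8 = 8 + 10*H*T)
-74*(-310 + N(-18, 10)) = -74*(-310 + (8 + 10*10*(-18))) = -74*(-310 + (8 - 1800)) = -74*(-310 - 1792) = -74*(-2102) = 155548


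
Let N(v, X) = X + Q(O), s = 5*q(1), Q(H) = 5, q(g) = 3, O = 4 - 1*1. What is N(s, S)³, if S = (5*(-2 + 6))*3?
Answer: 274625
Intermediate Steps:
O = 3 (O = 4 - 1 = 3)
s = 15 (s = 5*3 = 15)
S = 60 (S = (5*4)*3 = 20*3 = 60)
N(v, X) = 5 + X (N(v, X) = X + 5 = 5 + X)
N(s, S)³ = (5 + 60)³ = 65³ = 274625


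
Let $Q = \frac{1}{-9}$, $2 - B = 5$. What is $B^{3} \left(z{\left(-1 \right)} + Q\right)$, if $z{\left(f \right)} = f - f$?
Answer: $3$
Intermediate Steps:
$B = -3$ ($B = 2 - 5 = -3$)
$z{\left(f \right)} = 0$
$Q = - \frac{1}{9} \approx -0.11111$
$B^{3} \left(z{\left(-1 \right)} + Q\right) = \left(-3\right)^{3} \left(0 - \frac{1}{9}\right) = \left(-27\right) \left(- \frac{1}{9}\right) = 3$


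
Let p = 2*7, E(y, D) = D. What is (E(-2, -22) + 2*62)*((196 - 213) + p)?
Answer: -306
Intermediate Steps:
p = 14
(E(-2, -22) + 2*62)*((196 - 213) + p) = (-22 + 2*62)*((196 - 213) + 14) = (-22 + 124)*(-17 + 14) = 102*(-3) = -306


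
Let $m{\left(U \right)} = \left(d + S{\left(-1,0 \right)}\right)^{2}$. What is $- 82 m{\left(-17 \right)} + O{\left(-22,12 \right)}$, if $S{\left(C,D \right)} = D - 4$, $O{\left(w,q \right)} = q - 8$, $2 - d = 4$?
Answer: $-2948$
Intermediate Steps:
$d = -2$ ($d = 2 - 4 = -2$)
$O{\left(w,q \right)} = -8 + q$
$S{\left(C,D \right)} = -4 + D$
$m{\left(U \right)} = 36$ ($m{\left(U \right)} = \left(-2 + \left(-4 + 0\right)\right)^{2} = \left(-2 - 4\right)^{2} = \left(-6\right)^{2} = 36$)
$- 82 m{\left(-17 \right)} + O{\left(-22,12 \right)} = \left(-82\right) 36 + \left(-8 + 12\right) = -2952 + 4 = -2948$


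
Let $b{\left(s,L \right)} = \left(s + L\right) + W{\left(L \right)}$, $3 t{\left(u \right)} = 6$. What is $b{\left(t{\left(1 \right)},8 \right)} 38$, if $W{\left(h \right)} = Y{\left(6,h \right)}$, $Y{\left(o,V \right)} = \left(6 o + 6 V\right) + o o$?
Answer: $4940$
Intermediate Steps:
$t{\left(u \right)} = 2$ ($t{\left(u \right)} = \frac{1}{3} \cdot 6 = 2$)
$Y{\left(o,V \right)} = o^{2} + 6 V + 6 o$ ($Y{\left(o,V \right)} = \left(6 V + 6 o\right) + o^{2} = o^{2} + 6 V + 6 o$)
$W{\left(h \right)} = 72 + 6 h$ ($W{\left(h \right)} = 6^{2} + 6 h + 6 \cdot 6 = 36 + 6 h + 36 = 72 + 6 h$)
$b{\left(s,L \right)} = 72 + s + 7 L$ ($b{\left(s,L \right)} = \left(s + L\right) + \left(72 + 6 L\right) = \left(L + s\right) + \left(72 + 6 L\right) = 72 + s + 7 L$)
$b{\left(t{\left(1 \right)},8 \right)} 38 = \left(72 + 2 + 7 \cdot 8\right) 38 = \left(72 + 2 + 56\right) 38 = 130 \cdot 38 = 4940$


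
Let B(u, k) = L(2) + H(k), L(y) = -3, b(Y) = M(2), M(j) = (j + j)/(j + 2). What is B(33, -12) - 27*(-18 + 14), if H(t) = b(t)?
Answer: 106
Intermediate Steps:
M(j) = 2*j/(2 + j) (M(j) = (2*j)/(2 + j) = 2*j/(2 + j))
b(Y) = 1 (b(Y) = 2*2/(2 + 2) = 2*2/4 = 2*2*(1/4) = 1)
H(t) = 1
B(u, k) = -2 (B(u, k) = -3 + 1 = -2)
B(33, -12) - 27*(-18 + 14) = -2 - 27*(-18 + 14) = -2 - 27*(-4) = -2 - 1*(-108) = -2 + 108 = 106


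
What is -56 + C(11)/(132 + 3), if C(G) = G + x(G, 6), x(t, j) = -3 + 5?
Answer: -7547/135 ≈ -55.904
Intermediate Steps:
x(t, j) = 2
C(G) = 2 + G (C(G) = G + 2 = 2 + G)
-56 + C(11)/(132 + 3) = -56 + (2 + 11)/(132 + 3) = -56 + 13/135 = -7547/135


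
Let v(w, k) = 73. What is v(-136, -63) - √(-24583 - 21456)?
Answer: 73 - I*√46039 ≈ 73.0 - 214.57*I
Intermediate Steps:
v(-136, -63) - √(-24583 - 21456) = 73 - √(-24583 - 21456) = 73 - √(-46039) = 73 - I*√46039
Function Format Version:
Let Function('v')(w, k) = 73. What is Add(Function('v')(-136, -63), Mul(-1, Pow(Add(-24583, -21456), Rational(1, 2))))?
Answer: Add(73, Mul(-1, I, Pow(46039, Rational(1, 2)))) ≈ Add(73.000, Mul(-214.57, I))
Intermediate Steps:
Add(Function('v')(-136, -63), Mul(-1, Pow(Add(-24583, -21456), Rational(1, 2)))) = Add(73, Mul(-1, Pow(Add(-24583, -21456), Rational(1, 2)))) = Add(73, Mul(-1, Pow(-46039, Rational(1, 2)))) = Add(73, Mul(-1, Mul(I, Pow(46039, Rational(1, 2))))) = Add(73, Mul(-1, I, Pow(46039, Rational(1, 2))))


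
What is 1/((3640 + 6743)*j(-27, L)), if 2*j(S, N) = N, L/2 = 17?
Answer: 1/176511 ≈ 5.6654e-6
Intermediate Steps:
L = 34 (L = 2*17 = 34)
j(S, N) = N/2
1/((3640 + 6743)*j(-27, L)) = 1/((3640 + 6743)*(((1/2)*34))) = 1/(10383*17) = (1/10383)*(1/17) = 1/176511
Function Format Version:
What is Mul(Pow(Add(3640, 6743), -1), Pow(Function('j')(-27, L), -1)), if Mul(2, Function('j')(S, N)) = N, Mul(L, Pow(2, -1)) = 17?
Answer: Rational(1, 176511) ≈ 5.6654e-6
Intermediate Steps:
L = 34 (L = Mul(2, 17) = 34)
Function('j')(S, N) = Mul(Rational(1, 2), N)
Mul(Pow(Add(3640, 6743), -1), Pow(Function('j')(-27, L), -1)) = Mul(Pow(Add(3640, 6743), -1), Pow(Mul(Rational(1, 2), 34), -1)) = Mul(Pow(10383, -1), Pow(17, -1)) = Mul(Rational(1, 10383), Rational(1, 17)) = Rational(1, 176511)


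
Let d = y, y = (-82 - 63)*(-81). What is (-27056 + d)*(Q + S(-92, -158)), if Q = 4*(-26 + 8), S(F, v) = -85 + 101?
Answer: 857416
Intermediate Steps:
y = 11745 (y = -145*(-81) = 11745)
S(F, v) = 16
d = 11745
Q = -72 (Q = 4*(-18) = -72)
(-27056 + d)*(Q + S(-92, -158)) = (-27056 + 11745)*(-72 + 16) = -15311*(-56) = 857416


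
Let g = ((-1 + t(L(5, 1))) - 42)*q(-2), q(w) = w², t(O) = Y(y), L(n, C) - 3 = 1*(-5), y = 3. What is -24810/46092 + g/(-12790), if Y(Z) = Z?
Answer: -5165753/9825278 ≈ -0.52576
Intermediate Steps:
L(n, C) = -2 (L(n, C) = 3 + 1*(-5) = 3 - 5 = -2)
t(O) = 3
g = -160 (g = ((-1 + 3) - 42)*(-2)² = (2 - 42)*4 = -40*4 = -160)
-24810/46092 + g/(-12790) = -24810/46092 - 160/(-12790) = -24810*1/46092 - 160*(-1/12790) = -4135/7682 + 16/1279 = -5165753/9825278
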